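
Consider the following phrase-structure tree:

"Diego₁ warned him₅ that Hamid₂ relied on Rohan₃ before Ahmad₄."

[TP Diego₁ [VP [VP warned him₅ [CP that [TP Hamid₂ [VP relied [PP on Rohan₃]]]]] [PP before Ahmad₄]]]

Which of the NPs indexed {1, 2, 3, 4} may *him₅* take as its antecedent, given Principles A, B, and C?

{4}

*him* is a pronoun, so Principle B applies: it must be free in its binding domain.
Binding domain of *him₅*: the matrix TP, whose subject is Diego₁.
*Diego₁* c-commands the pronoun within its binding domain → coindexation would violate Principle B.
*Hamid₂*: the pronoun c-commands this R-expression → coindexation would violate Principle C on *Hamid₂*.
*Rohan₃*: the pronoun c-commands this R-expression → coindexation would violate Principle C on *Rohan₃*.
*Ahmad₄* and the pronoun do not c-command one another → neither Principle B nor Principle C is at stake; coindexation permitted.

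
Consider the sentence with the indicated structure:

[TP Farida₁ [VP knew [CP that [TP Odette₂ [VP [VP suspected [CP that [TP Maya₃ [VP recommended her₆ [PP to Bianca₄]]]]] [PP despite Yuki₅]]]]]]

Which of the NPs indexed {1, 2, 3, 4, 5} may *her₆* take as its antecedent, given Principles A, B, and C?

*her* is a pronoun, so Principle B applies: it must be free in its binding domain.
Binding domain of *her₆*: the embedded TP, whose subject is Maya₃.
*Farida₁* c-commands the pronoun but from outside its binding domain, and is not c-commanded by it → coindexation permitted.
*Odette₂* c-commands the pronoun but from outside its binding domain, and is not c-commanded by it → coindexation permitted.
*Maya₃* c-commands the pronoun within its binding domain → coindexation would violate Principle B.
*Bianca₄*: the pronoun c-commands this R-expression → coindexation would violate Principle C on *Bianca₄*.
*Yuki₅* and the pronoun do not c-command one another → neither Principle B nor Principle C is at stake; coindexation permitted.

{1, 2, 5}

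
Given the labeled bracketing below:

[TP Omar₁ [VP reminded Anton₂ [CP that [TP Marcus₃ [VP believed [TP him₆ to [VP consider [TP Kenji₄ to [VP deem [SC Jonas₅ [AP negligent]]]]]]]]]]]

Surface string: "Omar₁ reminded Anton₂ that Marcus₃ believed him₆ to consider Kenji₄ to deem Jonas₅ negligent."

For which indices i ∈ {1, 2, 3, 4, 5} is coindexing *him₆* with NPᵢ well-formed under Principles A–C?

{1, 2}

*him* is a pronoun, so Principle B applies: it must be free in its binding domain.
Binding domain of *him₆*: the embedded TP, whose subject is Marcus₃.
*Omar₁* c-commands the pronoun but from outside its binding domain, and is not c-commanded by it → coindexation permitted.
*Anton₂* c-commands the pronoun but from outside its binding domain, and is not c-commanded by it → coindexation permitted.
*Marcus₃* c-commands the pronoun within its binding domain → coindexation would violate Principle B.
*Kenji₄*: the pronoun c-commands this R-expression → coindexation would violate Principle C on *Kenji₄*.
*Jonas₅*: the pronoun c-commands this R-expression → coindexation would violate Principle C on *Jonas₅*.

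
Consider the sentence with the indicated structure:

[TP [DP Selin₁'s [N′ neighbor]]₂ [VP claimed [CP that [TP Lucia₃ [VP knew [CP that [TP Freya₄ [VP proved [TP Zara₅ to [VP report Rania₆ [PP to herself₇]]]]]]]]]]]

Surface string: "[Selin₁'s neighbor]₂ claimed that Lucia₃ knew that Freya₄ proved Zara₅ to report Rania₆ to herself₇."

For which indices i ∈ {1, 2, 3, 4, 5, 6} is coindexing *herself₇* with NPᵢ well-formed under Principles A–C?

*herself* is an anaphor, so Principle A applies: it must be bound in its binding domain.
Binding domain of *herself₇*: the embedded TP, whose subject is Zara₅.
*Selin₁* does not c-command the anaphor → cannot bind it.
*[Selin₁'s neighbor]₂* c-commands the anaphor but is outside its binding domain → cannot satisfy Principle A.
*Lucia₃* c-commands the anaphor but is outside its binding domain → cannot satisfy Principle A.
*Freya₄* c-commands the anaphor but is outside its binding domain → cannot satisfy Principle A.
*Zara₅* c-commands the anaphor within its binding domain → licit binder.
*Rania₆* c-commands the anaphor within its binding domain → licit binder.

{5, 6}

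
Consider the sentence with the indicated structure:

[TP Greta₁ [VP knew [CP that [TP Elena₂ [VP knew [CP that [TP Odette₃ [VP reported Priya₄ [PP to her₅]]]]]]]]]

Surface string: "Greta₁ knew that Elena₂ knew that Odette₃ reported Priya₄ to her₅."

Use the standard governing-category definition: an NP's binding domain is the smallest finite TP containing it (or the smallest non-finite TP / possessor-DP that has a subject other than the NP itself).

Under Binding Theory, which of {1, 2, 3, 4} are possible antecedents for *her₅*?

*her* is a pronoun, so Principle B applies: it must be free in its binding domain.
Binding domain of *her₅*: the embedded TP, whose subject is Odette₃.
*Greta₁* c-commands the pronoun but from outside its binding domain, and is not c-commanded by it → coindexation permitted.
*Elena₂* c-commands the pronoun but from outside its binding domain, and is not c-commanded by it → coindexation permitted.
*Odette₃* c-commands the pronoun within its binding domain → coindexation would violate Principle B.
*Priya₄* c-commands the pronoun within its binding domain → coindexation would violate Principle B.

{1, 2}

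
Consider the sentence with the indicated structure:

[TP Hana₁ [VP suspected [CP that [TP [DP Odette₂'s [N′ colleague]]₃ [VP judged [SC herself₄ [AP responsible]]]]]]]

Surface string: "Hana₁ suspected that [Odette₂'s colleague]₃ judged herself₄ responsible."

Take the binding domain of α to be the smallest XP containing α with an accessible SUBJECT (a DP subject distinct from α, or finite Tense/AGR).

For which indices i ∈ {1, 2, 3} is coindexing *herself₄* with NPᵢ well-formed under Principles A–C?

{3}

*herself* is an anaphor, so Principle A applies: it must be bound in its binding domain.
Binding domain of *herself₄*: the embedded TP, whose subject is [Odette₂'s colleague]₃.
*Hana₁* c-commands the anaphor but is outside its binding domain → cannot satisfy Principle A.
*Odette₂* does not c-command the anaphor → cannot bind it.
*[Odette₂'s colleague]₃* c-commands the anaphor within its binding domain → licit binder.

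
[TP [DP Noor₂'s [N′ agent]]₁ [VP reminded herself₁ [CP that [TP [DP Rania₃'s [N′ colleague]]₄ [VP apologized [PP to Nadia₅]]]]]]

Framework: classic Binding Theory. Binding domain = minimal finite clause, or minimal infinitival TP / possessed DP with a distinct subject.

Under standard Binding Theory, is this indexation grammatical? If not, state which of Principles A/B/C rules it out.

grammatical

The two coindexed NPs are *[Noor₂'s agent]₁* and *herself₁*.
*herself₁* is an anaphor; its binding domain is the matrix TP, whose subject is [Noor₂'s agent]₁. *[Noor₂'s agent]₁* c-commands it within that domain and shares its index, so Principle A is satisfied.
*[Noor₂'s agent]₁* is an R-expression; *herself₁* does not c-command it, and no other NP shares its index, so Principle C is satisfied.
All principles are respected.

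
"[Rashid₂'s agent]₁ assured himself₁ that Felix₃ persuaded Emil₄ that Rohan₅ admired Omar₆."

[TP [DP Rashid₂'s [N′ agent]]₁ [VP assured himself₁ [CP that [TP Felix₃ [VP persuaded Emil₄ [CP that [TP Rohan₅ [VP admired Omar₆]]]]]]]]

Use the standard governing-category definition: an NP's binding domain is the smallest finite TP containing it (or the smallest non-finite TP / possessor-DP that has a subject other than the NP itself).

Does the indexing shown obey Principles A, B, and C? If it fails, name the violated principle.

grammatical

The two coindexed NPs are *[Rashid₂'s agent]₁* and *himself₁*.
*himself₁* is an anaphor; its binding domain is the matrix TP, whose subject is [Rashid₂'s agent]₁. *[Rashid₂'s agent]₁* c-commands it within that domain and shares its index, so Principle A is satisfied.
*[Rashid₂'s agent]₁* is an R-expression; *himself₁* does not c-command it, and no other NP shares its index, so Principle C is satisfied.
All principles are respected.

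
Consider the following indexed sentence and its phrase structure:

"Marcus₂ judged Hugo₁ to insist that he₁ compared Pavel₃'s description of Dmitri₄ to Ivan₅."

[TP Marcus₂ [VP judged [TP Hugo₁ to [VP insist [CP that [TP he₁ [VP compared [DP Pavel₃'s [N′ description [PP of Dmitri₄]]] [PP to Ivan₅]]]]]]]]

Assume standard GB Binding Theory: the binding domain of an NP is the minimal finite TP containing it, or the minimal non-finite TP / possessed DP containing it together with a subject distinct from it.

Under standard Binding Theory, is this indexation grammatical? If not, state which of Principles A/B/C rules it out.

grammatical

The two coindexed NPs are *Hugo₁* and *he₁*.
*he₁* is a pronoun; nothing c-commands it within its binding domain (the embedded TP.), so Principle B holds trivially.
*Hugo₁* is an R-expression; *he₁* does not c-command it, and no other NP shares its index, so Principle C is satisfied.
All principles are respected.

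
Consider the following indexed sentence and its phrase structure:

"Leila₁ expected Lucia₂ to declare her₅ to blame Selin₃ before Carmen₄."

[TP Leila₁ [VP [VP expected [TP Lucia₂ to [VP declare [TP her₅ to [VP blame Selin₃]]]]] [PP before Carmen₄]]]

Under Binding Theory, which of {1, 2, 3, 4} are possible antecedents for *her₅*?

{1, 4}

*her* is a pronoun, so Principle B applies: it must be free in its binding domain.
Binding domain of *her₅*: the embedded TP, whose subject is Lucia₂.
*Leila₁* c-commands the pronoun but from outside its binding domain, and is not c-commanded by it → coindexation permitted.
*Lucia₂* c-commands the pronoun within its binding domain → coindexation would violate Principle B.
*Selin₃*: the pronoun c-commands this R-expression → coindexation would violate Principle C on *Selin₃*.
*Carmen₄* and the pronoun do not c-command one another → neither Principle B nor Principle C is at stake; coindexation permitted.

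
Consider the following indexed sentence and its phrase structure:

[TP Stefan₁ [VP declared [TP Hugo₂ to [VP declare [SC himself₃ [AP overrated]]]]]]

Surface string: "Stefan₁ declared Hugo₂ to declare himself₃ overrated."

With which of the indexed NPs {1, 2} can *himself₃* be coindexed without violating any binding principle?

{2}

*himself* is an anaphor, so Principle A applies: it must be bound in its binding domain.
Binding domain of *himself₃*: the embedded TP, whose subject is Hugo₂.
*Stefan₁* c-commands the anaphor but is outside its binding domain → cannot satisfy Principle A.
*Hugo₂* c-commands the anaphor within its binding domain → licit binder.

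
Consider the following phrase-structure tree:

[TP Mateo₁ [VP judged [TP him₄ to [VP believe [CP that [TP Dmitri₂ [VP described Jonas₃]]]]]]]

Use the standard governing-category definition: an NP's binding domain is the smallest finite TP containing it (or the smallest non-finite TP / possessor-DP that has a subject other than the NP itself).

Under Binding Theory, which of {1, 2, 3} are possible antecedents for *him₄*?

*him* is a pronoun, so Principle B applies: it must be free in its binding domain.
Binding domain of *him₄*: the matrix TP, whose subject is Mateo₁.
*Mateo₁* c-commands the pronoun within its binding domain → coindexation would violate Principle B.
*Dmitri₂*: the pronoun c-commands this R-expression → coindexation would violate Principle C on *Dmitri₂*.
*Jonas₃*: the pronoun c-commands this R-expression → coindexation would violate Principle C on *Jonas₃*.

none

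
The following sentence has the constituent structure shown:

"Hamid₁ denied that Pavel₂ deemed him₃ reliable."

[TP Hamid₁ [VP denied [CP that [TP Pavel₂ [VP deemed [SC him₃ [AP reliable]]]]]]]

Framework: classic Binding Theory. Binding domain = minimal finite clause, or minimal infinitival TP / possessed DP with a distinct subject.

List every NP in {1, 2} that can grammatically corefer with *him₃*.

*him* is a pronoun, so Principle B applies: it must be free in its binding domain.
Binding domain of *him₃*: the embedded TP, whose subject is Pavel₂.
*Hamid₁* c-commands the pronoun but from outside its binding domain, and is not c-commanded by it → coindexation permitted.
*Pavel₂* c-commands the pronoun within its binding domain → coindexation would violate Principle B.

{1}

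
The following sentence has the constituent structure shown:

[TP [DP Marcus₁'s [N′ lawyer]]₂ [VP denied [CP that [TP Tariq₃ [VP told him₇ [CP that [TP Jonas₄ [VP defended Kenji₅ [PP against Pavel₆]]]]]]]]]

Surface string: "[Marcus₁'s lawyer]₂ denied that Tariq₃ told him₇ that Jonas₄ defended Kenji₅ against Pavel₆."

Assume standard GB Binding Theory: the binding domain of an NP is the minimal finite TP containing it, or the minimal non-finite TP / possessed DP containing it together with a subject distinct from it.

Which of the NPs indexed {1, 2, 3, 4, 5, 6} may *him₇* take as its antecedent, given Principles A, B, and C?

*him* is a pronoun, so Principle B applies: it must be free in its binding domain.
Binding domain of *him₇*: the embedded TP, whose subject is Tariq₃.
*Marcus₁* and the pronoun do not c-command one another → neither Principle B nor Principle C is at stake; coindexation permitted.
*[Marcus₁'s lawyer]₂* c-commands the pronoun but from outside its binding domain, and is not c-commanded by it → coindexation permitted.
*Tariq₃* c-commands the pronoun within its binding domain → coindexation would violate Principle B.
*Jonas₄*: the pronoun c-commands this R-expression → coindexation would violate Principle C on *Jonas₄*.
*Kenji₅*: the pronoun c-commands this R-expression → coindexation would violate Principle C on *Kenji₅*.
*Pavel₆*: the pronoun c-commands this R-expression → coindexation would violate Principle C on *Pavel₆*.

{1, 2}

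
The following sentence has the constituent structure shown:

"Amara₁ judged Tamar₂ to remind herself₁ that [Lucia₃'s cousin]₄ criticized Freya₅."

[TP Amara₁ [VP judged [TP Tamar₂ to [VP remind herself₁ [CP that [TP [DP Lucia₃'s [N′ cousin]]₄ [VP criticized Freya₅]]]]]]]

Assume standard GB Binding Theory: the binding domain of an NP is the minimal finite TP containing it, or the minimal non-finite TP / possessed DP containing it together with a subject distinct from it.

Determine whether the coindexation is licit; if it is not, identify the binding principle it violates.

The two coindexed NPs are *Amara₁* and *herself₁*.
*herself₁* is an anaphor. Principle A requires it to be bound within its binding domain — the embedded TP, whose subject is Tamar₂.
Within that domain it is c-commanded by *Tamar₂*, which does not share its index.
*Amara₁* does c-command the anaphor, but from outside its binding domain.
The anaphor is unbound in its domain → Principle A violation.

Principle A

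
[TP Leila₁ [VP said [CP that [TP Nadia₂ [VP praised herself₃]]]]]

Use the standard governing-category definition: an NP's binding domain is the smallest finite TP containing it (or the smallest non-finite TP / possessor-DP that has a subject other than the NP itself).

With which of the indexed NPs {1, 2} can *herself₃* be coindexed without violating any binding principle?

{2}

*herself* is an anaphor, so Principle A applies: it must be bound in its binding domain.
Binding domain of *herself₃*: the embedded TP, whose subject is Nadia₂.
*Leila₁* c-commands the anaphor but is outside its binding domain → cannot satisfy Principle A.
*Nadia₂* c-commands the anaphor within its binding domain → licit binder.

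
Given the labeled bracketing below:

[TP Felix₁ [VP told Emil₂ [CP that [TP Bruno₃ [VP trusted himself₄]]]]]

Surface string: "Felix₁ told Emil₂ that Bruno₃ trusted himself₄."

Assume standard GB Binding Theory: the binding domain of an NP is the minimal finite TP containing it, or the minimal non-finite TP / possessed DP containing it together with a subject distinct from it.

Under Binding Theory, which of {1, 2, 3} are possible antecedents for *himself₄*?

*himself* is an anaphor, so Principle A applies: it must be bound in its binding domain.
Binding domain of *himself₄*: the embedded TP, whose subject is Bruno₃.
*Felix₁* c-commands the anaphor but is outside its binding domain → cannot satisfy Principle A.
*Emil₂* c-commands the anaphor but is outside its binding domain → cannot satisfy Principle A.
*Bruno₃* c-commands the anaphor within its binding domain → licit binder.

{3}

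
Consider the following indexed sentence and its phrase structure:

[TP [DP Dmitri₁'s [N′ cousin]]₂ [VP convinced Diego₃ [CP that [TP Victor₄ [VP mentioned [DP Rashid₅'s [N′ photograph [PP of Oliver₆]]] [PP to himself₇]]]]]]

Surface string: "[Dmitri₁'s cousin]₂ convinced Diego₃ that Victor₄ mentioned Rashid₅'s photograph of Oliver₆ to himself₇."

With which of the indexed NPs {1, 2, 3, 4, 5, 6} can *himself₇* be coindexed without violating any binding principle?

*himself* is an anaphor, so Principle A applies: it must be bound in its binding domain.
Binding domain of *himself₇*: the embedded TP, whose subject is Victor₄.
*Dmitri₁* does not c-command the anaphor → cannot bind it.
*[Dmitri₁'s cousin]₂* c-commands the anaphor but is outside its binding domain → cannot satisfy Principle A.
*Diego₃* c-commands the anaphor but is outside its binding domain → cannot satisfy Principle A.
*Victor₄* c-commands the anaphor within its binding domain → licit binder.
*Rashid₅* does not c-command the anaphor → cannot bind it.
*Oliver₆* does not c-command the anaphor → cannot bind it.

{4}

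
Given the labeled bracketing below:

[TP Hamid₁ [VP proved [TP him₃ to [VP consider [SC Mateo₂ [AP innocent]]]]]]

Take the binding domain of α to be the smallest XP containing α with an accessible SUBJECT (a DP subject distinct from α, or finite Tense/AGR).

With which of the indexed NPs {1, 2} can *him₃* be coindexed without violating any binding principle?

none

*him* is a pronoun, so Principle B applies: it must be free in its binding domain.
Binding domain of *him₃*: the matrix TP, whose subject is Hamid₁.
*Hamid₁* c-commands the pronoun within its binding domain → coindexation would violate Principle B.
*Mateo₂*: the pronoun c-commands this R-expression → coindexation would violate Principle C on *Mateo₂*.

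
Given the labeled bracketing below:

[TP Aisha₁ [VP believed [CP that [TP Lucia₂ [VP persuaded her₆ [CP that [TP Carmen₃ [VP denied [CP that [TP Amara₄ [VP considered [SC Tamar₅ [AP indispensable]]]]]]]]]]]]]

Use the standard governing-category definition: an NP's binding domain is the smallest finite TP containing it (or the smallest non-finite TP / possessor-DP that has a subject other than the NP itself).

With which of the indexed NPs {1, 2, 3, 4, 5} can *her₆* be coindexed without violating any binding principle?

{1}

*her* is a pronoun, so Principle B applies: it must be free in its binding domain.
Binding domain of *her₆*: the embedded TP, whose subject is Lucia₂.
*Aisha₁* c-commands the pronoun but from outside its binding domain, and is not c-commanded by it → coindexation permitted.
*Lucia₂* c-commands the pronoun within its binding domain → coindexation would violate Principle B.
*Carmen₃*: the pronoun c-commands this R-expression → coindexation would violate Principle C on *Carmen₃*.
*Amara₄*: the pronoun c-commands this R-expression → coindexation would violate Principle C on *Amara₄*.
*Tamar₅*: the pronoun c-commands this R-expression → coindexation would violate Principle C on *Tamar₅*.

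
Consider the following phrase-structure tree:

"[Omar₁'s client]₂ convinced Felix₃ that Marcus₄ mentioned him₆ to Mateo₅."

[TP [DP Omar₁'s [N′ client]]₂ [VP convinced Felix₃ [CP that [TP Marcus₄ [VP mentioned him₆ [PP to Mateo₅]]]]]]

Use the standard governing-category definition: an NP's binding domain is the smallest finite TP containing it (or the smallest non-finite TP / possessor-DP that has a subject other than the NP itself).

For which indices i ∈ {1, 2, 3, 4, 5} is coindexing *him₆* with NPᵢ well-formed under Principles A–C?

{1, 2, 3}

*him* is a pronoun, so Principle B applies: it must be free in its binding domain.
Binding domain of *him₆*: the embedded TP, whose subject is Marcus₄.
*Omar₁* and the pronoun do not c-command one another → neither Principle B nor Principle C is at stake; coindexation permitted.
*[Omar₁'s client]₂* c-commands the pronoun but from outside its binding domain, and is not c-commanded by it → coindexation permitted.
*Felix₃* c-commands the pronoun but from outside its binding domain, and is not c-commanded by it → coindexation permitted.
*Marcus₄* c-commands the pronoun within its binding domain → coindexation would violate Principle B.
*Mateo₅*: the pronoun c-commands this R-expression → coindexation would violate Principle C on *Mateo₅*.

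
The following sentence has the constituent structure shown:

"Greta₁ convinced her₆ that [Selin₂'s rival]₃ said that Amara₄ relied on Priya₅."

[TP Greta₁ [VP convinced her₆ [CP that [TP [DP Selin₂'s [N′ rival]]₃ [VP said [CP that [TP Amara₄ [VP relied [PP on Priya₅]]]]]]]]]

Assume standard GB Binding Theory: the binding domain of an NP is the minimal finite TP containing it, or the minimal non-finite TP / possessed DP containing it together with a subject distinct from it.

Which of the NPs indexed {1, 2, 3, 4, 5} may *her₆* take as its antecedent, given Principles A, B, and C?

none

*her* is a pronoun, so Principle B applies: it must be free in its binding domain.
Binding domain of *her₆*: the matrix TP, whose subject is Greta₁.
*Greta₁* c-commands the pronoun within its binding domain → coindexation would violate Principle B.
*Selin₂*: the pronoun c-commands this R-expression → coindexation would violate Principle C on *Selin₂*.
*[Selin₂'s rival]₃*: the pronoun c-commands this R-expression → coindexation would violate Principle C on *[Selin₂'s rival]₃*.
*Amara₄*: the pronoun c-commands this R-expression → coindexation would violate Principle C on *Amara₄*.
*Priya₅*: the pronoun c-commands this R-expression → coindexation would violate Principle C on *Priya₅*.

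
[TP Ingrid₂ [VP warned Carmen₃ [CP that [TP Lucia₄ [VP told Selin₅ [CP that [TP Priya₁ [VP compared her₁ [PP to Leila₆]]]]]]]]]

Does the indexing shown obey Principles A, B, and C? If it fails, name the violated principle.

The two coindexed NPs are *Priya₁* and *her₁*.
*her₁* is a pronoun. Its binding domain is the embedded TP, whose subject is Priya₁.
*Priya₁* c-commands it within that domain and carries the same index.
The pronoun is locally bound → Principle B violation.

Principle B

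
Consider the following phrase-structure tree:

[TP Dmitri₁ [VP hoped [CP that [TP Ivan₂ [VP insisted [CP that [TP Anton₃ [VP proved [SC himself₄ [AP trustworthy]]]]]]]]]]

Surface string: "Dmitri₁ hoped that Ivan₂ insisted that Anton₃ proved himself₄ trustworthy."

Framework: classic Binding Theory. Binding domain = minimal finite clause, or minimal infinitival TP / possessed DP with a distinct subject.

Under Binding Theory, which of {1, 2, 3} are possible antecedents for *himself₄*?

*himself* is an anaphor, so Principle A applies: it must be bound in its binding domain.
Binding domain of *himself₄*: the embedded TP, whose subject is Anton₃.
*Dmitri₁* c-commands the anaphor but is outside its binding domain → cannot satisfy Principle A.
*Ivan₂* c-commands the anaphor but is outside its binding domain → cannot satisfy Principle A.
*Anton₃* c-commands the anaphor within its binding domain → licit binder.

{3}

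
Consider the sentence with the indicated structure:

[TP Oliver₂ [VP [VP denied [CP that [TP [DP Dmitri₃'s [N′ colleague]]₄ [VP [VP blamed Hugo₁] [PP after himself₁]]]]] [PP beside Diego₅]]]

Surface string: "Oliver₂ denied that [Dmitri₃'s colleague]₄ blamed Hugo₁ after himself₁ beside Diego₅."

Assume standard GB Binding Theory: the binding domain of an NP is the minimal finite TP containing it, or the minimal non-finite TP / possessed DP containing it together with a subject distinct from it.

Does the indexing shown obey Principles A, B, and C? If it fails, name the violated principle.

Principle A

The two coindexed NPs are *Hugo₁* and *himself₁*.
*himself₁* is an anaphor. Principle A requires it to be bound within its binding domain — the embedded TP, whose subject is [Dmitri₃'s colleague]₄.
Within that domain it is c-commanded by *[Dmitri₃'s colleague]₄*, which does not share its index.
*Hugo₁* does not c-command the anaphor at all.
The anaphor is unbound in its domain → Principle A violation.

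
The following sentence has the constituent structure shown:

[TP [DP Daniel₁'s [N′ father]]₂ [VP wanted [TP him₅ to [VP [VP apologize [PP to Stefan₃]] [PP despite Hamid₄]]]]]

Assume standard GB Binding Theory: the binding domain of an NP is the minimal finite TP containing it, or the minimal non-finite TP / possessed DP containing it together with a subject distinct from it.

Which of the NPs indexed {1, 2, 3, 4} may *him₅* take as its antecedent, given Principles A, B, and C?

{1}

*him* is a pronoun, so Principle B applies: it must be free in its binding domain.
Binding domain of *him₅*: the matrix TP, whose subject is [Daniel₁'s father]₂.
*Daniel₁* and the pronoun do not c-command one another → neither Principle B nor Principle C is at stake; coindexation permitted.
*[Daniel₁'s father]₂* c-commands the pronoun within its binding domain → coindexation would violate Principle B.
*Stefan₃*: the pronoun c-commands this R-expression → coindexation would violate Principle C on *Stefan₃*.
*Hamid₄*: the pronoun c-commands this R-expression → coindexation would violate Principle C on *Hamid₄*.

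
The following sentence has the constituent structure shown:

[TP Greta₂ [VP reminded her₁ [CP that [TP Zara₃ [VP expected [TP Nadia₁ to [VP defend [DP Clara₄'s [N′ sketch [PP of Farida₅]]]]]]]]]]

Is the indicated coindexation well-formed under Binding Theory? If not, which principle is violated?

The two coindexed NPs are *her₁* and *Nadia₁*.
*Nadia₁* is an R-expression. Principle C requires it to be free everywhere.
*her₁* c-commands it and carries the same index.
The R-expression is bound → Principle C violation.

Principle C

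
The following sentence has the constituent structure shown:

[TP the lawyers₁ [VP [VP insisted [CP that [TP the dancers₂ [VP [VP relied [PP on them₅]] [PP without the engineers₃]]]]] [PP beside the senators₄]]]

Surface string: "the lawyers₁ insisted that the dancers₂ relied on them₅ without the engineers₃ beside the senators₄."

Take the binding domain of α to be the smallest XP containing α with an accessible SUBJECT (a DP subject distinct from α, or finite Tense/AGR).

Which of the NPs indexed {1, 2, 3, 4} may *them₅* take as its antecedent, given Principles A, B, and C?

*them* is a pronoun, so Principle B applies: it must be free in its binding domain.
Binding domain of *them₅*: the embedded TP, whose subject is the dancers₂.
*the lawyers₁* c-commands the pronoun but from outside its binding domain, and is not c-commanded by it → coindexation permitted.
*the dancers₂* c-commands the pronoun within its binding domain → coindexation would violate Principle B.
*the engineers₃* and the pronoun do not c-command one another → neither Principle B nor Principle C is at stake; coindexation permitted.
*the senators₄* and the pronoun do not c-command one another → neither Principle B nor Principle C is at stake; coindexation permitted.

{1, 3, 4}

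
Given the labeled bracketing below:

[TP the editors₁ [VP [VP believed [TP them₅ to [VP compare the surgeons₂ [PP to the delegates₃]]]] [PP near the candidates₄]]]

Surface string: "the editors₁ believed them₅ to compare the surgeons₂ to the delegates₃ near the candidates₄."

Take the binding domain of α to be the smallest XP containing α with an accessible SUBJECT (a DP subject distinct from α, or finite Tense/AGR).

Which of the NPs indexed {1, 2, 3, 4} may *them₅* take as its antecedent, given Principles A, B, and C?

*them* is a pronoun, so Principle B applies: it must be free in its binding domain.
Binding domain of *them₅*: the matrix TP, whose subject is the editors₁.
*the editors₁* c-commands the pronoun within its binding domain → coindexation would violate Principle B.
*the surgeons₂*: the pronoun c-commands this R-expression → coindexation would violate Principle C on *the surgeons₂*.
*the delegates₃*: the pronoun c-commands this R-expression → coindexation would violate Principle C on *the delegates₃*.
*the candidates₄* and the pronoun do not c-command one another → neither Principle B nor Principle C is at stake; coindexation permitted.

{4}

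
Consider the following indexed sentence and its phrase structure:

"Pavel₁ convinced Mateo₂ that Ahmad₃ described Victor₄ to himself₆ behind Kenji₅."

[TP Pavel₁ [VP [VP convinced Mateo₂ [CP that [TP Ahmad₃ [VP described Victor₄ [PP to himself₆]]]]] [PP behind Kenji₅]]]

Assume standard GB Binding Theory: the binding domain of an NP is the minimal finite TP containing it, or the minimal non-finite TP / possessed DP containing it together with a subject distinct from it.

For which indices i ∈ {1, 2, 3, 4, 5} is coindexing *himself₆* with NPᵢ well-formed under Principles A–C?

{3, 4}

*himself* is an anaphor, so Principle A applies: it must be bound in its binding domain.
Binding domain of *himself₆*: the embedded TP, whose subject is Ahmad₃.
*Pavel₁* c-commands the anaphor but is outside its binding domain → cannot satisfy Principle A.
*Mateo₂* c-commands the anaphor but is outside its binding domain → cannot satisfy Principle A.
*Ahmad₃* c-commands the anaphor within its binding domain → licit binder.
*Victor₄* c-commands the anaphor within its binding domain → licit binder.
*Kenji₅* does not c-command the anaphor → cannot bind it.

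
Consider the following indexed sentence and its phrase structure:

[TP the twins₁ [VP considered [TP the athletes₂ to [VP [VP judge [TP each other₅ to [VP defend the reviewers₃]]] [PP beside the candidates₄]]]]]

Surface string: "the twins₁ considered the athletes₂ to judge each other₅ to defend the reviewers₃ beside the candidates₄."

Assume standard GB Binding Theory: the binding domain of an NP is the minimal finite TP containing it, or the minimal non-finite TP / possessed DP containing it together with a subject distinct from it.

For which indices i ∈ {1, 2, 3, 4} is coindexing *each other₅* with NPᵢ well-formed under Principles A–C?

{2}

*each other* is an anaphor, so Principle A applies: it must be bound in its binding domain.
Binding domain of *each other₅*: the embedded TP, whose subject is the athletes₂.
*the twins₁* c-commands the anaphor but is outside its binding domain → cannot satisfy Principle A.
*the athletes₂* c-commands the anaphor within its binding domain → licit binder.
*the reviewers₃* does not c-command the anaphor → cannot bind it.
*the candidates₄* does not c-command the anaphor → cannot bind it.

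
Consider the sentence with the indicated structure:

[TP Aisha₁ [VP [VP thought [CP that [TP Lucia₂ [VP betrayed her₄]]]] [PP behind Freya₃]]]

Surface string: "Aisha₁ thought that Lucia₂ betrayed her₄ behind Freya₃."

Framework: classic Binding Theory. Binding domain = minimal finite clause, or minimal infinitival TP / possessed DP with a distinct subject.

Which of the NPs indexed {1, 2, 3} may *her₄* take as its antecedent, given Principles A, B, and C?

*her* is a pronoun, so Principle B applies: it must be free in its binding domain.
Binding domain of *her₄*: the embedded TP, whose subject is Lucia₂.
*Aisha₁* c-commands the pronoun but from outside its binding domain, and is not c-commanded by it → coindexation permitted.
*Lucia₂* c-commands the pronoun within its binding domain → coindexation would violate Principle B.
*Freya₃* and the pronoun do not c-command one another → neither Principle B nor Principle C is at stake; coindexation permitted.

{1, 3}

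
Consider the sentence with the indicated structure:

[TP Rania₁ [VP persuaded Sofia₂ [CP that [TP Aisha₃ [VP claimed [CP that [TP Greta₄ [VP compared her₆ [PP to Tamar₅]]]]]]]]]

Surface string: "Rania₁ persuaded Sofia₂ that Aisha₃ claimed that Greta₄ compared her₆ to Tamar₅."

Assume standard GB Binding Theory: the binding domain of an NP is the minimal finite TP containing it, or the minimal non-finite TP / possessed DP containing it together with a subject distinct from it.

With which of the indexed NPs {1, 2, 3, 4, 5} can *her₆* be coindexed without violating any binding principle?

{1, 2, 3}

*her* is a pronoun, so Principle B applies: it must be free in its binding domain.
Binding domain of *her₆*: the embedded TP, whose subject is Greta₄.
*Rania₁* c-commands the pronoun but from outside its binding domain, and is not c-commanded by it → coindexation permitted.
*Sofia₂* c-commands the pronoun but from outside its binding domain, and is not c-commanded by it → coindexation permitted.
*Aisha₃* c-commands the pronoun but from outside its binding domain, and is not c-commanded by it → coindexation permitted.
*Greta₄* c-commands the pronoun within its binding domain → coindexation would violate Principle B.
*Tamar₅*: the pronoun c-commands this R-expression → coindexation would violate Principle C on *Tamar₅*.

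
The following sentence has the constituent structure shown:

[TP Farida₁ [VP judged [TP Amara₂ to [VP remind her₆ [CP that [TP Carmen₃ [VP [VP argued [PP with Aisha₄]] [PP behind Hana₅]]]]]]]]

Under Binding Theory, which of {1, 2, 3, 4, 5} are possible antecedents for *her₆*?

*her* is a pronoun, so Principle B applies: it must be free in its binding domain.
Binding domain of *her₆*: the embedded TP, whose subject is Amara₂.
*Farida₁* c-commands the pronoun but from outside its binding domain, and is not c-commanded by it → coindexation permitted.
*Amara₂* c-commands the pronoun within its binding domain → coindexation would violate Principle B.
*Carmen₃*: the pronoun c-commands this R-expression → coindexation would violate Principle C on *Carmen₃*.
*Aisha₄*: the pronoun c-commands this R-expression → coindexation would violate Principle C on *Aisha₄*.
*Hana₅*: the pronoun c-commands this R-expression → coindexation would violate Principle C on *Hana₅*.

{1}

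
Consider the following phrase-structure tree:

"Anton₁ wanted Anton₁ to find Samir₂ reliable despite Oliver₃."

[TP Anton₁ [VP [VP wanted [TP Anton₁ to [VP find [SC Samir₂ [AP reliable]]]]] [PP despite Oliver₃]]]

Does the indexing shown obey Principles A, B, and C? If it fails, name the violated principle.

The two coindexed NPs are *Anton₁* (the lower occurrence) and *Anton₁* (the higher occurrence).
*Anton₁* (the lower occurrence) is an R-expression. Principle C requires it to be free everywhere.
*Anton₁* (the higher occurrence) c-commands it and carries the same index.
The R-expression is bound → Principle C violation.

Principle C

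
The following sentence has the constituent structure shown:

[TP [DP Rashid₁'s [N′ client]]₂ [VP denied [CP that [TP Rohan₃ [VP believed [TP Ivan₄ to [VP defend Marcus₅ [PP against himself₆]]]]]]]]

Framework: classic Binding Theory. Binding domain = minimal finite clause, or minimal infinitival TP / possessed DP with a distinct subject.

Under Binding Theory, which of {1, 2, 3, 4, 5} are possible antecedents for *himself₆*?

{4, 5}

*himself* is an anaphor, so Principle A applies: it must be bound in its binding domain.
Binding domain of *himself₆*: the embedded TP, whose subject is Ivan₄.
*Rashid₁* does not c-command the anaphor → cannot bind it.
*[Rashid₁'s client]₂* c-commands the anaphor but is outside its binding domain → cannot satisfy Principle A.
*Rohan₃* c-commands the anaphor but is outside its binding domain → cannot satisfy Principle A.
*Ivan₄* c-commands the anaphor within its binding domain → licit binder.
*Marcus₅* c-commands the anaphor within its binding domain → licit binder.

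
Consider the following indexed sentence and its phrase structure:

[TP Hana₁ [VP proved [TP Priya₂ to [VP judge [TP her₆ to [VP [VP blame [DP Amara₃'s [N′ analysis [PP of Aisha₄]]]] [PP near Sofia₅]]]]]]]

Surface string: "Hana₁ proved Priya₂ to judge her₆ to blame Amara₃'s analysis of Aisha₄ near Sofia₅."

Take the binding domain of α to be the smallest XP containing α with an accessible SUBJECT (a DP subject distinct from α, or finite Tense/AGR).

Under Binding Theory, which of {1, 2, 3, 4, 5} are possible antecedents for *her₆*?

{1}

*her* is a pronoun, so Principle B applies: it must be free in its binding domain.
Binding domain of *her₆*: the embedded TP, whose subject is Priya₂.
*Hana₁* c-commands the pronoun but from outside its binding domain, and is not c-commanded by it → coindexation permitted.
*Priya₂* c-commands the pronoun within its binding domain → coindexation would violate Principle B.
*Amara₃*: the pronoun c-commands this R-expression → coindexation would violate Principle C on *Amara₃*.
*Aisha₄*: the pronoun c-commands this R-expression → coindexation would violate Principle C on *Aisha₄*.
*Sofia₅*: the pronoun c-commands this R-expression → coindexation would violate Principle C on *Sofia₅*.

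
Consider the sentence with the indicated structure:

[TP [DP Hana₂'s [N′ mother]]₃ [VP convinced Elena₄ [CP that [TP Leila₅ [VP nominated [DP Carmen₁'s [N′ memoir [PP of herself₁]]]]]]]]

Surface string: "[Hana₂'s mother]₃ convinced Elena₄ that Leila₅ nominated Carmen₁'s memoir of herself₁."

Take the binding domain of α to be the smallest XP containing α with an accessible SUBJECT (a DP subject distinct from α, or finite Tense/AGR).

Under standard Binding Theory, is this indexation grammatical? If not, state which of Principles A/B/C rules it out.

The two coindexed NPs are *Carmen₁* and *herself₁*.
*herself₁* is an anaphor; its binding domain is the possessed DP, whose subject is Carmen₁. *Carmen₁* c-commands it within that domain and shares its index, so Principle A is satisfied.
*Carmen₁* is an R-expression; *herself₁* does not c-command it, and no other NP shares its index, so Principle C is satisfied.
All principles are respected.

grammatical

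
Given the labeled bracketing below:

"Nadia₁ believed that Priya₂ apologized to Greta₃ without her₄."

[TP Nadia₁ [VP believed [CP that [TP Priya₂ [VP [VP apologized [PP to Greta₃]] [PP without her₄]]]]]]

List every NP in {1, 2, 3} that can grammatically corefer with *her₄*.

*her* is a pronoun, so Principle B applies: it must be free in its binding domain.
Binding domain of *her₄*: the embedded TP, whose subject is Priya₂.
*Nadia₁* c-commands the pronoun but from outside its binding domain, and is not c-commanded by it → coindexation permitted.
*Priya₂* c-commands the pronoun within its binding domain → coindexation would violate Principle B.
*Greta₃* and the pronoun do not c-command one another → neither Principle B nor Principle C is at stake; coindexation permitted.

{1, 3}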